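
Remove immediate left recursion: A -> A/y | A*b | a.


Left-recursive alternatives: A/y, A*b; non-recursive: a
Introduce A': A -> aA', A' -> /yA' | *bA' | ε


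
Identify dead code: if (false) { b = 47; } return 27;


condition is constant false, so the whole block is unreachable
Dead: 'if (false) { b = 47; }'


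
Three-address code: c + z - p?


Break into single-operator statements:
t1 = c + z
t2 = t1 - p


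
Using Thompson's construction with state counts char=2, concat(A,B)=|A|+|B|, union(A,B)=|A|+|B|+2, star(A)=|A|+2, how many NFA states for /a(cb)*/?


Syntax tree has 3 char leaf(s), 0 union(s), 1 star(s)
chars contribute 3×2 = 6; each union adds +2; each star adds +2
Total: 6 + 0 + 2 = 8 states


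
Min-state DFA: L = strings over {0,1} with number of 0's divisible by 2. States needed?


Track (count of 0) mod 2: states 0..1, accept at 0
Minimal DFA: 2 states


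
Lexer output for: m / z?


Scan left to right, longest-match per lexeme
Tokens: ID(m), OP(/), ID(z)


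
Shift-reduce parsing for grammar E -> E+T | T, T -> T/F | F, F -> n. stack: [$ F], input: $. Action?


'F' (not preceded by T/) is the handle for T -> F
Action: reduce (T -> F)


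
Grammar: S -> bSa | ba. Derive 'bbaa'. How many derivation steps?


Derivation: S => bSa => bbaa
Steps: 2


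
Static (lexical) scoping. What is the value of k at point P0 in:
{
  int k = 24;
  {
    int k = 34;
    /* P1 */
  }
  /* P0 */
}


k declared in the same block as P0
k = 24


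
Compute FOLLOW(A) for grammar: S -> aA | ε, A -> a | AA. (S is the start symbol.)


$ ∈ FOLLOW(S). For each A -> αBβ: add FIRST(β)\{ε} to FOLLOW(B); if β nullable, add FOLLOW(A).
FOLLOW(A) = {$, a}


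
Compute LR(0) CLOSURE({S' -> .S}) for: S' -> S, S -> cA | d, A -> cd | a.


Start: S' -> .S
For each item with dot before a nonterminal B, add B -> .γ for every B-production
Closure: [S' -> .S, S -> .cA, S -> .d]


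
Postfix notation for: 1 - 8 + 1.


Left to right (same or higher precedence on left)
Postfix: 1 8 - 1 +


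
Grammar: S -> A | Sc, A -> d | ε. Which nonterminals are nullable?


A nonterminal is nullable iff some alternative derives ε (directly, or every symbol in it is nullable)
Nullable: {A, S}


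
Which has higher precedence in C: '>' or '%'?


'%' is multiplicative (level 10); '>' is relational (level 7)
Higher level binds tighter
'%' has higher precedence than '>'


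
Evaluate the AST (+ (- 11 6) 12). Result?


Evaluate inner: (- 11 6) = 5
Evaluate root: (+ 5 12) = 17
Result: 17


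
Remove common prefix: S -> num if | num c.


Common prefix: 'num'
Factored: S -> num S', S' -> if | c


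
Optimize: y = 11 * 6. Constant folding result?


11 * 6 = 66 at compile time
Optimized: y = 66


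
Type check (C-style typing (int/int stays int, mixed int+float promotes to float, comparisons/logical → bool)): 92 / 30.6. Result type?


Operand types: int / float
Rule: mixed int/float promotes to float; int/int stays int
Result type: float


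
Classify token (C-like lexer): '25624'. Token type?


Pattern: digits only
Type: INTEGER_LITERAL


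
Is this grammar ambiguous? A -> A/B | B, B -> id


precedence layered via separate nonterminal B: deterministic
Unambiguous


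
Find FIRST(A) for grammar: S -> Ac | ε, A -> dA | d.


Per alternative of A: FIRST(dA) = {d}; FIRST(d) = {d}
FIRST(A) = {d}


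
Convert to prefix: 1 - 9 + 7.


left-to-right (same/higher precedence on left): tree is (+ (- 1 9) 7)
Prefix: + - 1 9 7


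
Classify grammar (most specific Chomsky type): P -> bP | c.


Right-linear: every RHS is a terminal or a terminal followed by one nonterminal
Classification: Type 3 (Regular)


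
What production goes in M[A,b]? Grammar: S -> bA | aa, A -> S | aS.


For [A, b]: 'b' ∈ FIRST(S)
Entry: A -> S


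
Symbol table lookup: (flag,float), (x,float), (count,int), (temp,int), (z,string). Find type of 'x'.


Lookup 'x' → type float


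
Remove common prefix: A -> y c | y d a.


Common prefix: 'y'
Factored: A -> y A', A' -> c | d a


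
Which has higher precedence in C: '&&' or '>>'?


'>>' is shift (level 8); '&&' is logical AND (level 2)
Higher level binds tighter
'>>' has higher precedence than '&&'


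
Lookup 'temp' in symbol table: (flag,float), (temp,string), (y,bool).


Lookup 'temp' → type string


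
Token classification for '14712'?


Pattern: digits only
Type: INTEGER_LITERAL


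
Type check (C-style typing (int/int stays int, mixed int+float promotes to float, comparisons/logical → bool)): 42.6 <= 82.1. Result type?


Operand types: float <= float
Rule: comparison yields bool
Result type: bool


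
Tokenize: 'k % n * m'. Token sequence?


Scan left to right, longest-match per lexeme
Tokens: ID(k), OP(%), ID(n), OP(*), ID(m)


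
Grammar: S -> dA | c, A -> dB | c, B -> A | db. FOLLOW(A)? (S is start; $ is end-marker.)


$ ∈ FOLLOW(S). For each A -> αBβ: add FIRST(β)\{ε} to FOLLOW(B); if β nullable, add FOLLOW(A).
FOLLOW(A) = {$}


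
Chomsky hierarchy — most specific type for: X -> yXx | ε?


Single nonterminal LHS, but y^n x^n is not regular
Classification: Type 2 (Context-Free)


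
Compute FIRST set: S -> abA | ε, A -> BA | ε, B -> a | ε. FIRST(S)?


Per alternative of S: FIRST(abA) = {a}; FIRST(ε) = {ε}
FIRST(S) = {a, ε}


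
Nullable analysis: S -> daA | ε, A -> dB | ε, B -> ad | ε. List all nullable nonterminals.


A nonterminal is nullable iff some alternative derives ε (directly, or every symbol in it is nullable)
Nullable: {A, B, S}


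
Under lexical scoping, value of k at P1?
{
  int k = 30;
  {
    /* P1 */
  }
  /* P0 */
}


P1's block does not declare k; resolves to the enclosing declaration at depth 0
k = 30


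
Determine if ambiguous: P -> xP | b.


right-linear, alternatives start with distinct terminals 'x' vs 'b': unique leftmost derivation
Unambiguous


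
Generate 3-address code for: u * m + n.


Break into single-operator statements:
t1 = u * m
t2 = t1 + n


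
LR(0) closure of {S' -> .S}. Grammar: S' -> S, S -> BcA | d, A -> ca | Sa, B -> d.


Start: S' -> .S
For each item with dot before a nonterminal B, add B -> .γ for every B-production
Closure: [S' -> .S, S -> .BcA, S -> .d, B -> .d]


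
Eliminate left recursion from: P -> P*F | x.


Left-recursive alternatives: P*F; non-recursive: x
Introduce P': P -> xP', P' -> *FP' | ε


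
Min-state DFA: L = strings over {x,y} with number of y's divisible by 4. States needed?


Track (count of y) mod 4: states 0..3, accept at 0
Minimal DFA: 4 states


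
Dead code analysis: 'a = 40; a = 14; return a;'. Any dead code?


first assignment to a is overwritten before any read
Dead: 'a = 40'


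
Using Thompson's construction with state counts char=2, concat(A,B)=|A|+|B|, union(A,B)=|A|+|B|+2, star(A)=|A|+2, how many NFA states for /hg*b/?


Syntax tree has 3 char leaf(s), 0 union(s), 1 star(s)
chars contribute 3×2 = 6; each union adds +2; each star adds +2
Total: 6 + 0 + 2 = 8 states


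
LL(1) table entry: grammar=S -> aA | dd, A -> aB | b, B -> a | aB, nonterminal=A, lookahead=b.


For [A, b]: 'b' ∈ FIRST(b)
Entry: A -> b


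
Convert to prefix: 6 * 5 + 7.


left-to-right (same/higher precedence on left): tree is (+ (* 6 5) 7)
Prefix: + * 6 5 7


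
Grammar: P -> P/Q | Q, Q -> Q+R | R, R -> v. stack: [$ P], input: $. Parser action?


start symbol P on stack, input exhausted
Action: accept


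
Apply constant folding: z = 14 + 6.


14 + 6 = 20 at compile time
Optimized: z = 20


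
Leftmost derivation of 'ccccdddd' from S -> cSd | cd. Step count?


Derivation: S => cSd => ccSdd => cccSddd => ccccdddd
Steps: 4


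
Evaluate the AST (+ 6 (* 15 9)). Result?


Evaluate inner: (* 15 9) = 135
Evaluate root: (+ 6 135) = 141
Result: 141


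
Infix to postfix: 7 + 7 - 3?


Left to right (same or higher precedence on left)
Postfix: 7 7 + 3 -


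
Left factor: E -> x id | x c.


Common prefix: 'x'
Factored: E -> x E', E' -> id | c


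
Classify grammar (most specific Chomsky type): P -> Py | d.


Left-linear: every RHS is a terminal or one nonterminal followed by a terminal
Classification: Type 3 (Regular)


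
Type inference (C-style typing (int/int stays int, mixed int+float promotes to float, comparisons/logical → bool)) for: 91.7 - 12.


Operand types: float - int
Rule: mixed int/float promotes to float; int/int stays int
Result type: float


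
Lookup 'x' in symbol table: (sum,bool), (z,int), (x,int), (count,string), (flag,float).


Lookup 'x' → type int


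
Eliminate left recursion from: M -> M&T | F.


Left-recursive alternatives: M&T; non-recursive: F
Introduce M': M -> FM', M' -> &TM' | ε


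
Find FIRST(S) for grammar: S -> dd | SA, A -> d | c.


Per alternative of S: FIRST(dd) = {d}; FIRST(SA) = {d}
FIRST(S) = {d}


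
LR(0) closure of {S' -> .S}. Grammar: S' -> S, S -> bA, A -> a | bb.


Start: S' -> .S
For each item with dot before a nonterminal B, add B -> .γ for every B-production
Closure: [S' -> .S, S -> .bA]


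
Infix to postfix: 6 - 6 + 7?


Left to right (same or higher precedence on left)
Postfix: 6 6 - 7 +


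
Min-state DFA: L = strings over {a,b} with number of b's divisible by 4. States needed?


Track (count of b) mod 4: states 0..3, accept at 0
Minimal DFA: 4 states


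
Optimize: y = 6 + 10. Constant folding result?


6 + 10 = 16 at compile time
Optimized: y = 16


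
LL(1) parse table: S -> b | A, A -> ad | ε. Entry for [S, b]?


For [S, b]: 'b' ∈ FIRST(b)
Entry: S -> b


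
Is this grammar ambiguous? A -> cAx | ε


balanced c^n…x^n: each string has a unique parse
Unambiguous


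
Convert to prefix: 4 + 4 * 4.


'*' binds tighter: tree is (+ 4 (* 4 4))
Prefix: + 4 * 4 4


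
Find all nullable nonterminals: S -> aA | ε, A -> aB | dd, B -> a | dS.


A nonterminal is nullable iff some alternative derives ε (directly, or every symbol in it is nullable)
Nullable: {S}


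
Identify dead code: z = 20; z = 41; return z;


first assignment to z is overwritten before any read
Dead: 'z = 20'


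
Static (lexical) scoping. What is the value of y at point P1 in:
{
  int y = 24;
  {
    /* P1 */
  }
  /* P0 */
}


P1's block does not declare y; resolves to the enclosing declaration at depth 0
y = 24


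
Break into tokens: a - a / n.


Scan left to right, longest-match per lexeme
Tokens: ID(a), OP(-), ID(a), OP(/), ID(n)


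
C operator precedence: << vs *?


'*' is multiplicative (level 10); '<<' is shift (level 8)
Higher level binds tighter
'*' has higher precedence than '<<'


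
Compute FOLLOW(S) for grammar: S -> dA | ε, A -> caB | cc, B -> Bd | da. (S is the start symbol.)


$ ∈ FOLLOW(S). For each A -> αBβ: add FIRST(β)\{ε} to FOLLOW(B); if β nullable, add FOLLOW(A).
FOLLOW(S) = {$}


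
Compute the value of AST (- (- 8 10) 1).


Evaluate inner: (- 8 10) = -2
Evaluate root: (- -2 1) = -3
Result: -3


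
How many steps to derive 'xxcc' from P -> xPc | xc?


Derivation: P => xPc => xxcc
Steps: 2


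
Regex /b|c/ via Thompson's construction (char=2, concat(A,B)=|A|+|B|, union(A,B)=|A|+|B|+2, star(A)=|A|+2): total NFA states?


Syntax tree has 2 char leaf(s), 1 union(s), 0 star(s)
chars contribute 2×2 = 4; each union adds +2; each star adds +2
Total: 4 + 2 + 0 = 6 states


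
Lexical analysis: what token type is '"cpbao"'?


Pattern: double-quoted sequence
Type: STRING_LITERAL


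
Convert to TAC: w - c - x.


Break into single-operator statements:
t1 = w - c
t2 = t1 - x


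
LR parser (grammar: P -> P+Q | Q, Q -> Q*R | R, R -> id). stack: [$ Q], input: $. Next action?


lookahead ∉ {*} so Q won't extend; reduce P -> Q
Action: reduce (P -> Q)


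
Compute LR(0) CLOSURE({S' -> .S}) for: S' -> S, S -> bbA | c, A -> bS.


Start: S' -> .S
For each item with dot before a nonterminal B, add B -> .γ for every B-production
Closure: [S' -> .S, S -> .bbA, S -> .c]


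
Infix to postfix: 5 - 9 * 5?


* has higher precedence, evaluate 9*5 first
Postfix: 5 9 5 * -


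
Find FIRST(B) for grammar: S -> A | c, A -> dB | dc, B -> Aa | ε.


Per alternative of B: FIRST(Aa) = {d}; FIRST(ε) = {ε}
FIRST(B) = {d, ε}


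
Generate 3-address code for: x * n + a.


Break into single-operator statements:
t1 = x * n
t2 = t1 + a


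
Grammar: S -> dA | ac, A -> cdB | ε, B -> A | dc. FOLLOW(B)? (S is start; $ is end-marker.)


$ ∈ FOLLOW(S). For each A -> αBβ: add FIRST(β)\{ε} to FOLLOW(B); if β nullable, add FOLLOW(A).
FOLLOW(B) = {$}


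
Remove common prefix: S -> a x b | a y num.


Common prefix: 'a'
Factored: S -> a S', S' -> x b | y num


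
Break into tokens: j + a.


Scan left to right, longest-match per lexeme
Tokens: ID(j), OP(+), ID(a)


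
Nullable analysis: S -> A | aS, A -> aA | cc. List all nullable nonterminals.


A nonterminal is nullable iff some alternative derives ε (directly, or every symbol in it is nullable)
Nullable: {}


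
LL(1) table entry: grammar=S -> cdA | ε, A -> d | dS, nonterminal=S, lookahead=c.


For [S, c]: 'c' ∈ FIRST(cdA)
Entry: S -> cdA


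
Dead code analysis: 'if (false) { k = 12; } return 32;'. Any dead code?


condition is constant false, so the whole block is unreachable
Dead: 'if (false) { k = 12; }'


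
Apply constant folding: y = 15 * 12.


15 * 12 = 180 at compile time
Optimized: y = 180


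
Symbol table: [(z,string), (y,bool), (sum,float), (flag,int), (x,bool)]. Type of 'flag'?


Lookup 'flag' → type int


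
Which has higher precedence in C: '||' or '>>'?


'>>' is shift (level 8); '||' is logical OR (level 1)
Higher level binds tighter
'>>' has higher precedence than '||'


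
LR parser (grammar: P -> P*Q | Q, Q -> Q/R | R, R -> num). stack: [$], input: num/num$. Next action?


no handle on stack; shift 'num'
Action: shift


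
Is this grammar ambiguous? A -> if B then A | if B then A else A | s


dangling else: 'if B then if B then s else s' parses two ways
Ambiguous


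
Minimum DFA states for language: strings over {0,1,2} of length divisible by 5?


Track length mod 5: states 0..4, accept at 0
Minimal DFA: 5 states


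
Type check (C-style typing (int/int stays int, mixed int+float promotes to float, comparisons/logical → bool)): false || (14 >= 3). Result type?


Operand types: bool || bool
Rule: logical operators take bool operands and yield bool
Result type: bool


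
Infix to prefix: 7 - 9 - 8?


left-to-right (same/higher precedence on left): tree is (- (- 7 9) 8)
Prefix: - - 7 9 8


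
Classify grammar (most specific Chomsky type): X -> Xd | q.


Left-linear: every RHS is a terminal or one nonterminal followed by a terminal
Classification: Type 3 (Regular)


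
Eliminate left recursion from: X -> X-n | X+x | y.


Left-recursive alternatives: X-n, X+x; non-recursive: y
Introduce X': X -> yX', X' -> -nX' | +xX' | ε


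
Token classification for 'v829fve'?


Pattern: letter/underscore followed by alphanumerics, not a keyword
Type: IDENTIFIER


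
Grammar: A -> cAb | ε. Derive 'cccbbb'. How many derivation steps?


Derivation: A => cAb => ccAbb => cccAbbb => cccbbb
Steps: 4


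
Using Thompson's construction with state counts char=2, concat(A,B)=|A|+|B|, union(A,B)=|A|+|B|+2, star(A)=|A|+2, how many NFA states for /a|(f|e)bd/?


Syntax tree has 5 char leaf(s), 2 union(s), 0 star(s)
chars contribute 5×2 = 10; each union adds +2; each star adds +2
Total: 10 + 4 + 0 = 14 states


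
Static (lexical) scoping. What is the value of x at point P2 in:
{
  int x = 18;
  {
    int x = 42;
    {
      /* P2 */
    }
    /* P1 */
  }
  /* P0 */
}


P2's block does not declare x; resolves to the enclosing declaration at depth 1
x = 42


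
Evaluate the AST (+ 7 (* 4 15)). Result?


Evaluate inner: (* 4 15) = 60
Evaluate root: (+ 7 60) = 67
Result: 67


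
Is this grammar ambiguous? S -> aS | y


right-linear, alternatives start with distinct terminals 'a' vs 'y': unique leftmost derivation
Unambiguous


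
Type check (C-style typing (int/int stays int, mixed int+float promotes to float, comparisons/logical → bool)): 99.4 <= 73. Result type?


Operand types: float <= int
Rule: comparison yields bool
Result type: bool


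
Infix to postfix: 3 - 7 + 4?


Left to right (same or higher precedence on left)
Postfix: 3 7 - 4 +


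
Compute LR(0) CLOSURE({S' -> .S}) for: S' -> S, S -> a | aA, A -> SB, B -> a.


Start: S' -> .S
For each item with dot before a nonterminal B, add B -> .γ for every B-production
Closure: [S' -> .S, S -> .a, S -> .aA]


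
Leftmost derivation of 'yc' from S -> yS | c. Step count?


Derivation: S => yS => yc
Steps: 2


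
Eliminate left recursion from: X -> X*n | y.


Left-recursive alternatives: X*n; non-recursive: y
Introduce X': X -> yX', X' -> *nX' | ε


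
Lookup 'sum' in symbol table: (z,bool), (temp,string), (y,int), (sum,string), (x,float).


Lookup 'sum' → type string


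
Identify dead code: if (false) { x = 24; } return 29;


condition is constant false, so the whole block is unreachable
Dead: 'if (false) { x = 24; }'


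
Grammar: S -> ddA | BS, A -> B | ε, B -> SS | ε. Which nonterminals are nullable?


A nonterminal is nullable iff some alternative derives ε (directly, or every symbol in it is nullable)
Nullable: {A, B}


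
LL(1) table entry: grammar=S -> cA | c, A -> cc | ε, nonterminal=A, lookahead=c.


For [A, c]: 'c' ∈ FIRST(cc)
Entry: A -> cc


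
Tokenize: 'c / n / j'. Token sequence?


Scan left to right, longest-match per lexeme
Tokens: ID(c), OP(/), ID(n), OP(/), ID(j)


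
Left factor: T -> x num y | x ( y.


Common prefix: 'x'
Factored: T -> x T', T' -> num y | ( y


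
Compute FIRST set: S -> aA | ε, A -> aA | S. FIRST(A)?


Per alternative of A: FIRST(aA) = {a}; FIRST(S) = {a, ε}
FIRST(A) = {a, ε}


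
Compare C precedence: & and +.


'+' is additive (level 9); '&' is bitwise AND (level 5)
Higher level binds tighter
'+' has higher precedence than '&'


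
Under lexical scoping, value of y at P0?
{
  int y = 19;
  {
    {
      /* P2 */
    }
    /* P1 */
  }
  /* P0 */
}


y declared in the same block as P0
y = 19


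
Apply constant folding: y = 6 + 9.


6 + 9 = 15 at compile time
Optimized: y = 15


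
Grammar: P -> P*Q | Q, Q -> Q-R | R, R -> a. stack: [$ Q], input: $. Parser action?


lookahead ∉ {-} so Q won't extend; reduce P -> Q
Action: reduce (P -> Q)


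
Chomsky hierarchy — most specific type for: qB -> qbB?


LHS has context (more than one symbol) and |LHS| ≤ |RHS|
Classification: Type 1 (Context-Sensitive)


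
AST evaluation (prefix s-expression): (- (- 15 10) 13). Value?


Evaluate inner: (- 15 10) = 5
Evaluate root: (- 5 13) = -8
Result: -8


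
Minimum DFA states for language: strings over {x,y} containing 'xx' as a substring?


KMP-style automaton: 2 progress states + 1 absorbing accept = 3
Minimal DFA: 3 states


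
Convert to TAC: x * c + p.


Break into single-operator statements:
t1 = x * c
t2 = t1 + p


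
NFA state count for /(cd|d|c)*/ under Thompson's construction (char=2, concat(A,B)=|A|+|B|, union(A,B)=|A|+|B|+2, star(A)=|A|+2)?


Syntax tree has 4 char leaf(s), 2 union(s), 1 star(s)
chars contribute 4×2 = 8; each union adds +2; each star adds +2
Total: 8 + 4 + 2 = 14 states


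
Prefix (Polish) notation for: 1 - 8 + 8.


left-to-right (same/higher precedence on left): tree is (+ (- 1 8) 8)
Prefix: + - 1 8 8


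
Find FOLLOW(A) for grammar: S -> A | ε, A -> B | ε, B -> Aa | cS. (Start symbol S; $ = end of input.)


$ ∈ FOLLOW(S). For each A -> αBβ: add FIRST(β)\{ε} to FOLLOW(B); if β nullable, add FOLLOW(A).
FOLLOW(A) = {$, a}


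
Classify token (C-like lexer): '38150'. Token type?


Pattern: digits only
Type: INTEGER_LITERAL


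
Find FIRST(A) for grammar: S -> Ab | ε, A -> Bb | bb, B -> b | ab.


Per alternative of A: FIRST(Bb) = {a, b}; FIRST(bb) = {b}
FIRST(A) = {a, b}


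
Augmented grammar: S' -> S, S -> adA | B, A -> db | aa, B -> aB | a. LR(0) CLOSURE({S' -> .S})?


Start: S' -> .S
For each item with dot before a nonterminal B, add B -> .γ for every B-production
Closure: [S' -> .S, S -> .adA, S -> .B, B -> .aB, B -> .a]


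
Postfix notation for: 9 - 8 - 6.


Left to right (same or higher precedence on left)
Postfix: 9 8 - 6 -


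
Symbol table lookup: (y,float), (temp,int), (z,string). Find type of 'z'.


Lookup 'z' → type string


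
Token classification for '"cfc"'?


Pattern: double-quoted sequence
Type: STRING_LITERAL


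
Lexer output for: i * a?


Scan left to right, longest-match per lexeme
Tokens: ID(i), OP(*), ID(a)


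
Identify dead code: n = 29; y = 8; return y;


n is assigned but never read
Dead: 'n = 29'


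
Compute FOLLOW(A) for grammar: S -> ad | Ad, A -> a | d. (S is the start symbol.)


$ ∈ FOLLOW(S). For each A -> αBβ: add FIRST(β)\{ε} to FOLLOW(B); if β nullable, add FOLLOW(A).
FOLLOW(A) = {d}


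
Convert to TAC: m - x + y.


Break into single-operator statements:
t1 = m - x
t2 = t1 + y


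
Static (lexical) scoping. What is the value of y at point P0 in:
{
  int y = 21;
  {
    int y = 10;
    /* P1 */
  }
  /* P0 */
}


y declared in the same block as P0
y = 21


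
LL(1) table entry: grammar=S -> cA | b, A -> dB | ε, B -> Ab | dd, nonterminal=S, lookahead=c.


For [S, c]: 'c' ∈ FIRST(cA)
Entry: S -> cA


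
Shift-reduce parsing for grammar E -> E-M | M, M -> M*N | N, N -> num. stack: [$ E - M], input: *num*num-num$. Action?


'*' can extend M; shift to build M -> M*N
Action: shift


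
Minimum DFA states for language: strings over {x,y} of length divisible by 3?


Track length mod 3: states 0..2, accept at 0
Minimal DFA: 3 states


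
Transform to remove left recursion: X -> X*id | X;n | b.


Left-recursive alternatives: X*id, X;n; non-recursive: b
Introduce X': X -> bX', X' -> *idX' | ;nX' | ε


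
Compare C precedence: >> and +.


'+' is additive (level 9); '>>' is shift (level 8)
Higher level binds tighter
'+' has higher precedence than '>>'


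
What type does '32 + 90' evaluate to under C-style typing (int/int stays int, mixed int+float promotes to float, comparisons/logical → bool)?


Operand types: int + int
Rule: mixed int/float promotes to float; int/int stays int
Result type: int


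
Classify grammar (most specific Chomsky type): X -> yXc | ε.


Single nonterminal LHS, but y^n c^n is not regular
Classification: Type 2 (Context-Free)


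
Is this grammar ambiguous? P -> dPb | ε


balanced d^n…b^n: each string has a unique parse
Unambiguous


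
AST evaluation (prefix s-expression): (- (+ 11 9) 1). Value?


Evaluate inner: (+ 11 9) = 20
Evaluate root: (- 20 1) = 19
Result: 19


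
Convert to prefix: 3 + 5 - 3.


left-to-right (same/higher precedence on left): tree is (- (+ 3 5) 3)
Prefix: - + 3 5 3


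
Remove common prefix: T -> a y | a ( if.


Common prefix: 'a'
Factored: T -> a T', T' -> y | ( if


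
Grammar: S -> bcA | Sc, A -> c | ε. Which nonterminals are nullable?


A nonterminal is nullable iff some alternative derives ε (directly, or every symbol in it is nullable)
Nullable: {A}


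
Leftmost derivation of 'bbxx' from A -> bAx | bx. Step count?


Derivation: A => bAx => bbxx
Steps: 2


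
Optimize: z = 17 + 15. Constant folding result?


17 + 15 = 32 at compile time
Optimized: z = 32


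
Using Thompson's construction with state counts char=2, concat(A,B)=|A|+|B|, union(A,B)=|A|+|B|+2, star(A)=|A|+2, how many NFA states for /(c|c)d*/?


Syntax tree has 3 char leaf(s), 1 union(s), 1 star(s)
chars contribute 3×2 = 6; each union adds +2; each star adds +2
Total: 6 + 2 + 2 = 10 states


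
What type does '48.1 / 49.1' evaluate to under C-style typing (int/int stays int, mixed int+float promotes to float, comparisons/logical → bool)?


Operand types: float / float
Rule: mixed int/float promotes to float; int/int stays int
Result type: float


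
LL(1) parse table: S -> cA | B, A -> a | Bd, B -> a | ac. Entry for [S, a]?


For [S, a]: 'a' ∈ FIRST(B)
Entry: S -> B


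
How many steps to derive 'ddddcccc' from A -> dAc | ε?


Derivation: A => dAc => ddAcc => dddAccc => ddddAcccc => ddddcccc
Steps: 5


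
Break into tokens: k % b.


Scan left to right, longest-match per lexeme
Tokens: ID(k), OP(%), ID(b)


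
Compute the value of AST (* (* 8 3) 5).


Evaluate inner: (* 8 3) = 24
Evaluate root: (* 24 5) = 120
Result: 120


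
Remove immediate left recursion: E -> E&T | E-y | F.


Left-recursive alternatives: E&T, E-y; non-recursive: F
Introduce E': E -> FE', E' -> &TE' | -yE' | ε


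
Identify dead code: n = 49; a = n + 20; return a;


n is read by a's definition; a is returned
No dead code


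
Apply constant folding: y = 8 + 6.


8 + 6 = 14 at compile time
Optimized: y = 14


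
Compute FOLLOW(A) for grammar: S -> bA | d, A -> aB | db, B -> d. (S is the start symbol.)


$ ∈ FOLLOW(S). For each A -> αBβ: add FIRST(β)\{ε} to FOLLOW(B); if β nullable, add FOLLOW(A).
FOLLOW(A) = {$}


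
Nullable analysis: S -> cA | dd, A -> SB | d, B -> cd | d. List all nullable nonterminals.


A nonterminal is nullable iff some alternative derives ε (directly, or every symbol in it is nullable)
Nullable: {}


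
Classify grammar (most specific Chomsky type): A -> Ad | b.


Left-linear: every RHS is a terminal or one nonterminal followed by a terminal
Classification: Type 3 (Regular)


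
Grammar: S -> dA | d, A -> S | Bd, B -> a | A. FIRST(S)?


Per alternative of S: FIRST(dA) = {d}; FIRST(d) = {d}
FIRST(S) = {d}


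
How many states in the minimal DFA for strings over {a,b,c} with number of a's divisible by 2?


Track (count of a) mod 2: states 0..1, accept at 0
Minimal DFA: 2 states


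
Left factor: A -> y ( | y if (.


Common prefix: 'y'
Factored: A -> y A', A' -> ( | if (


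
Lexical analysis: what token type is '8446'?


Pattern: digits only
Type: INTEGER_LITERAL


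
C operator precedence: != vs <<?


'<<' is shift (level 8); '!=' is equality (level 6)
Higher level binds tighter
'<<' has higher precedence than '!='


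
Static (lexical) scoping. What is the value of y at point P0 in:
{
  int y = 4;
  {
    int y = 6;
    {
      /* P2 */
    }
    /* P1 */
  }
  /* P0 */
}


y declared in the same block as P0
y = 4


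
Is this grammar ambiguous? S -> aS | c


right-linear, alternatives start with distinct terminals 'a' vs 'c': unique leftmost derivation
Unambiguous


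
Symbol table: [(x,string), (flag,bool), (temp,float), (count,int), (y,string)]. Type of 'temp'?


Lookup 'temp' → type float


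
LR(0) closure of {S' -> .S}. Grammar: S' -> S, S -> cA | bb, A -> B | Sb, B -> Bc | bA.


Start: S' -> .S
For each item with dot before a nonterminal B, add B -> .γ for every B-production
Closure: [S' -> .S, S -> .cA, S -> .bb]


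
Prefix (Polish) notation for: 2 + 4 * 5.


'*' binds tighter: tree is (+ 2 (* 4 5))
Prefix: + 2 * 4 5


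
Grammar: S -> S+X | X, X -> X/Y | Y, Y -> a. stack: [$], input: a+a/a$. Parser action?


no handle on stack; shift 'a'
Action: shift


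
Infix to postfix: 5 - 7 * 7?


* has higher precedence, evaluate 7*7 first
Postfix: 5 7 7 * -


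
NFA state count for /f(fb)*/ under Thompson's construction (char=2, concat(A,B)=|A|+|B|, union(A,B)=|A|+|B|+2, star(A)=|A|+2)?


Syntax tree has 3 char leaf(s), 0 union(s), 1 star(s)
chars contribute 3×2 = 6; each union adds +2; each star adds +2
Total: 6 + 0 + 2 = 8 states


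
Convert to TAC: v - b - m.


Break into single-operator statements:
t1 = v - b
t2 = t1 - m


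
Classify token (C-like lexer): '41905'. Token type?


Pattern: digits only
Type: INTEGER_LITERAL


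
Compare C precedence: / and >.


'/' is multiplicative (level 10); '>' is relational (level 7)
Higher level binds tighter
'/' has higher precedence than '>'


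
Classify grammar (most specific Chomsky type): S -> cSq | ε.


Single nonterminal LHS, but c^n q^n is not regular
Classification: Type 2 (Context-Free)


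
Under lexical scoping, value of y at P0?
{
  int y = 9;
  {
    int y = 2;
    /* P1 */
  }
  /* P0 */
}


y declared in the same block as P0
y = 9


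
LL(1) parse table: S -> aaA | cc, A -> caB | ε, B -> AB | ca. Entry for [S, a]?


For [S, a]: 'a' ∈ FIRST(aaA)
Entry: S -> aaA


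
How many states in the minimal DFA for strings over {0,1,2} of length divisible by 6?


Track length mod 6: states 0..5, accept at 0
Minimal DFA: 6 states


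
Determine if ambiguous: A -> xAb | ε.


balanced x^n…b^n: each string has a unique parse
Unambiguous


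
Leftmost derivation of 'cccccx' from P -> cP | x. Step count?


Derivation: P => cP => ccP => cccP => ccccP => cccccP => cccccx
Steps: 6


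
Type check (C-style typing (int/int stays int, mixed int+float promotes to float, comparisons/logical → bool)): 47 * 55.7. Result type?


Operand types: int * float
Rule: mixed int/float promotes to float; int/int stays int
Result type: float


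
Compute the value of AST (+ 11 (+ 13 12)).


Evaluate inner: (+ 13 12) = 25
Evaluate root: (+ 11 25) = 36
Result: 36


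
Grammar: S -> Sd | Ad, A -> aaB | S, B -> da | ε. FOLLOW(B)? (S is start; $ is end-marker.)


$ ∈ FOLLOW(S). For each A -> αBβ: add FIRST(β)\{ε} to FOLLOW(B); if β nullable, add FOLLOW(A).
FOLLOW(B) = {d}


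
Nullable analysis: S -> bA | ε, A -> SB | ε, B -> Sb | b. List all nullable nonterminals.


A nonterminal is nullable iff some alternative derives ε (directly, or every symbol in it is nullable)
Nullable: {A, S}


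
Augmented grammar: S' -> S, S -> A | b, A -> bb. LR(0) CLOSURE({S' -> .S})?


Start: S' -> .S
For each item with dot before a nonterminal B, add B -> .γ for every B-production
Closure: [S' -> .S, S -> .A, S -> .b, A -> .bb]


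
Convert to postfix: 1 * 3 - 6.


Left to right (same or higher precedence on left)
Postfix: 1 3 * 6 -


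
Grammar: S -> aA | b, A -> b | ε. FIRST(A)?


Per alternative of A: FIRST(b) = {b}; FIRST(ε) = {ε}
FIRST(A) = {b, ε}


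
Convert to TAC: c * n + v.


Break into single-operator statements:
t1 = c * n
t2 = t1 + v


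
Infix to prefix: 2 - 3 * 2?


'*' binds tighter: tree is (- 2 (* 3 2))
Prefix: - 2 * 3 2


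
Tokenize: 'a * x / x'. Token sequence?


Scan left to right, longest-match per lexeme
Tokens: ID(a), OP(*), ID(x), OP(/), ID(x)


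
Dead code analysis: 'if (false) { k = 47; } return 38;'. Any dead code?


condition is constant false, so the whole block is unreachable
Dead: 'if (false) { k = 47; }'


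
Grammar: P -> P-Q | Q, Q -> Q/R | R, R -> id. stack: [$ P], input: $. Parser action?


start symbol P on stack, input exhausted
Action: accept


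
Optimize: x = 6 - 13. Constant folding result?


6 - 13 = -7 at compile time
Optimized: x = -7


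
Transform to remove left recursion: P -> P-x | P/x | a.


Left-recursive alternatives: P-x, P/x; non-recursive: a
Introduce P': P -> aP', P' -> -xP' | /xP' | ε


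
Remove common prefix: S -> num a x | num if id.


Common prefix: 'num'
Factored: S -> num S', S' -> a x | if id


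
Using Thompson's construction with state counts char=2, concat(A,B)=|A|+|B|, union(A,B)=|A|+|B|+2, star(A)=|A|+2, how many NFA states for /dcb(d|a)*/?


Syntax tree has 5 char leaf(s), 1 union(s), 1 star(s)
chars contribute 5×2 = 10; each union adds +2; each star adds +2
Total: 10 + 2 + 2 = 14 states


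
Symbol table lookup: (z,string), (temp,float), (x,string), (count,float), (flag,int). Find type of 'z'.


Lookup 'z' → type string


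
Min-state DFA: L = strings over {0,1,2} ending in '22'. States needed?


Track the longest suffix of input matching a prefix of '22': 3 classes (prefixes of length 0..2)
Minimal DFA: 3 states


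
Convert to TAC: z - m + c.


Break into single-operator statements:
t1 = z - m
t2 = t1 + c


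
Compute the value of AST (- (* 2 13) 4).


Evaluate inner: (* 2 13) = 26
Evaluate root: (- 26 4) = 22
Result: 22


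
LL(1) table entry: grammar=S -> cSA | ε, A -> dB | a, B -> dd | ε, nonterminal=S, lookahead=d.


For [S, d]: ε is nullable and 'd' ∈ FOLLOW(S)
Entry: S -> ε


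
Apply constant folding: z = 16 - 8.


16 - 8 = 8 at compile time
Optimized: z = 8


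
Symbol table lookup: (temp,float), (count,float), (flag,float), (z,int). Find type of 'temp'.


Lookup 'temp' → type float


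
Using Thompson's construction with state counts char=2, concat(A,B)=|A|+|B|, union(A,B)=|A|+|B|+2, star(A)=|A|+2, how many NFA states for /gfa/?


Syntax tree has 3 char leaf(s), 0 union(s), 0 star(s)
chars contribute 3×2 = 6; each union adds +2; each star adds +2
Total: 6 + 0 + 0 = 6 states


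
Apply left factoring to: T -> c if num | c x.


Common prefix: 'c'
Factored: T -> c T', T' -> if num | x


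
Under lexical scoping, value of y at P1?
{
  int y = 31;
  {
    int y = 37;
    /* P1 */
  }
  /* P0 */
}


y declared in the same block as P1
y = 37


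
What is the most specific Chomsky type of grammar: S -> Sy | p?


Left-linear: every RHS is a terminal or one nonterminal followed by a terminal
Classification: Type 3 (Regular)


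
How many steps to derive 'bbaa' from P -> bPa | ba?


Derivation: P => bPa => bbaa
Steps: 2


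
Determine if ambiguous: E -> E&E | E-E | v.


'v&v-v' has two parse trees (no precedence encoded between & and -)
Ambiguous


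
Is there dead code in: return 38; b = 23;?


statement follows a return and is unreachable
Dead: 'b = 23'


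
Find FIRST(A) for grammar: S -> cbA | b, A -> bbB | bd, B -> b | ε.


Per alternative of A: FIRST(bbB) = {b}; FIRST(bd) = {b}
FIRST(A) = {b}


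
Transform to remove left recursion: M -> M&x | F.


Left-recursive alternatives: M&x; non-recursive: F
Introduce M': M -> FM', M' -> &xM' | ε


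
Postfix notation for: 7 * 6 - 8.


Left to right (same or higher precedence on left)
Postfix: 7 6 * 8 -


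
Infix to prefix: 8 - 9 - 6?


left-to-right (same/higher precedence on left): tree is (- (- 8 9) 6)
Prefix: - - 8 9 6


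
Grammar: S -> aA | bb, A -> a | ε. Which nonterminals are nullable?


A nonterminal is nullable iff some alternative derives ε (directly, or every symbol in it is nullable)
Nullable: {A}


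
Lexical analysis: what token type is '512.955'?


Pattern: digits with a decimal point
Type: FLOAT_LITERAL


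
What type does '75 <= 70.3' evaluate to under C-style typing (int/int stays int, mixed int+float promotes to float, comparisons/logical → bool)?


Operand types: int <= float
Rule: comparison yields bool
Result type: bool


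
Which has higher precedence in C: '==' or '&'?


'==' is equality (level 6); '&' is bitwise AND (level 5)
Higher level binds tighter
'==' has higher precedence than '&'


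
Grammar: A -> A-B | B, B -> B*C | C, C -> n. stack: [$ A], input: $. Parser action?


start symbol A on stack, input exhausted
Action: accept


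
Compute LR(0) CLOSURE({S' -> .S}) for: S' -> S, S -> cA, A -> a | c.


Start: S' -> .S
For each item with dot before a nonterminal B, add B -> .γ for every B-production
Closure: [S' -> .S, S -> .cA]


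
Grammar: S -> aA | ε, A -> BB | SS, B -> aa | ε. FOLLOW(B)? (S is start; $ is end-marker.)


$ ∈ FOLLOW(S). For each A -> αBβ: add FIRST(β)\{ε} to FOLLOW(B); if β nullable, add FOLLOW(A).
FOLLOW(B) = {$, a}


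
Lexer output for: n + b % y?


Scan left to right, longest-match per lexeme
Tokens: ID(n), OP(+), ID(b), OP(%), ID(y)


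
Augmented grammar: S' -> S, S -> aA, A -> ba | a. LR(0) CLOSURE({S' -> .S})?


Start: S' -> .S
For each item with dot before a nonterminal B, add B -> .γ for every B-production
Closure: [S' -> .S, S -> .aA]


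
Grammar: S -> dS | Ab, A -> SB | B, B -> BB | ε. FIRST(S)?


Per alternative of S: FIRST(dS) = {d}; FIRST(Ab) = {b, d}
FIRST(S) = {b, d}


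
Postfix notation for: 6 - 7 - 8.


Left to right (same or higher precedence on left)
Postfix: 6 7 - 8 -


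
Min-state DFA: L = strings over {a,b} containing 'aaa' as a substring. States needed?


KMP-style automaton: 3 progress states + 1 absorbing accept = 4
Minimal DFA: 4 states


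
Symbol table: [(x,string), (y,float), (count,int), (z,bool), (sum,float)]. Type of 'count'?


Lookup 'count' → type int


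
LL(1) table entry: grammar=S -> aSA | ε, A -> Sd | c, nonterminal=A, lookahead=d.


For [A, d]: 'd' ∈ FIRST(Sd)
Entry: A -> Sd


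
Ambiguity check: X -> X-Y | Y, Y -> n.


precedence layered via separate nonterminal Y: deterministic
Unambiguous


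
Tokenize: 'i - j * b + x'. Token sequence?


Scan left to right, longest-match per lexeme
Tokens: ID(i), OP(-), ID(j), OP(*), ID(b), OP(+), ID(x)


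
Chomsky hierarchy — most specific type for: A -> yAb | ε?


Single nonterminal LHS, but y^n b^n is not regular
Classification: Type 2 (Context-Free)


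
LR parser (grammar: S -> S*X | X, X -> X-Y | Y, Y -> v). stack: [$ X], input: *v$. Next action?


lookahead ∉ {-} so X won't extend; reduce S -> X
Action: reduce (S -> X)


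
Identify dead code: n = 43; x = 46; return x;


n is assigned but never read
Dead: 'n = 43'


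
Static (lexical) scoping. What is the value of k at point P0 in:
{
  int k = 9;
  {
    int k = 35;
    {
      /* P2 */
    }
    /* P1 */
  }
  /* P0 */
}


k declared in the same block as P0
k = 9


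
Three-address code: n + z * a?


Break into single-operator statements:
t1 = z * a
t2 = n + t1


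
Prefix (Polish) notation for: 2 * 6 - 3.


left-to-right (same/higher precedence on left): tree is (- (* 2 6) 3)
Prefix: - * 2 6 3


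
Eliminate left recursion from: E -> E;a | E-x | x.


Left-recursive alternatives: E;a, E-x; non-recursive: x
Introduce E': E -> xE', E' -> ;aE' | -xE' | ε


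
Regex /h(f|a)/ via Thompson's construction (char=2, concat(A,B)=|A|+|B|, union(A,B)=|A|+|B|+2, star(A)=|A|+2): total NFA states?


Syntax tree has 3 char leaf(s), 1 union(s), 0 star(s)
chars contribute 3×2 = 6; each union adds +2; each star adds +2
Total: 6 + 2 + 0 = 8 states


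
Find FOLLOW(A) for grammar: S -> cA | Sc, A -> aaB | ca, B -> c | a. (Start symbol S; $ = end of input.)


$ ∈ FOLLOW(S). For each A -> αBβ: add FIRST(β)\{ε} to FOLLOW(B); if β nullable, add FOLLOW(A).
FOLLOW(A) = {$, c}


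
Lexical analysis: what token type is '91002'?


Pattern: digits only
Type: INTEGER_LITERAL


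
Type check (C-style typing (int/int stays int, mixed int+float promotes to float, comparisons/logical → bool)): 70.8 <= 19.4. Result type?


Operand types: float <= float
Rule: comparison yields bool
Result type: bool


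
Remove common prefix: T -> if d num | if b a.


Common prefix: 'if'
Factored: T -> if T', T' -> d num | b a
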